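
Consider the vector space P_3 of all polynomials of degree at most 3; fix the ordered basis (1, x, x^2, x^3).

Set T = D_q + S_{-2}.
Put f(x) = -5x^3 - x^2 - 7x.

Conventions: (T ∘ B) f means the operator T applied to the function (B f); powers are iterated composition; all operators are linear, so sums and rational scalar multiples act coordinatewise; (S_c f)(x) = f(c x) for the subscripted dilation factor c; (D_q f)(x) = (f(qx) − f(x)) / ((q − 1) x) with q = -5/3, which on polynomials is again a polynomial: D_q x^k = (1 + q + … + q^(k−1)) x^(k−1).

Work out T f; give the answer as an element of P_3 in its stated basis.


g(x) = 40x^3 - (131/9)x^2 + (44/3)x - 7

D_q f = -(95/9)x^2 + (2/3)x - 7
S_{-2} f = 40x^3 - 4x^2 + 14x
(D_q + S_{-2}) f = 40x^3 - (131/9)x^2 + (44/3)x - 7


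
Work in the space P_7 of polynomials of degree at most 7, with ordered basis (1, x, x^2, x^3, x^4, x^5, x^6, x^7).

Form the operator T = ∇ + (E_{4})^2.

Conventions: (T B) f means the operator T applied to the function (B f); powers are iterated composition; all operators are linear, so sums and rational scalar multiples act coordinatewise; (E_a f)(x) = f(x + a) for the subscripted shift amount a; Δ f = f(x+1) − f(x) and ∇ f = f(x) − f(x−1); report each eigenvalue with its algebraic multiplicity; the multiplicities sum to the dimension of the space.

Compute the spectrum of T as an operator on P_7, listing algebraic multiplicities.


image of 1: 1
image of x: x + 9
image of x^2: x^2 + 18x + 63
image of x^3: x^3 + 27x^2 + 189x + 513
image of x^4: x^4 + 36x^3 + 378x^2 + 2052x + 4095
image of x^5: x^5 + 45x^4 + 630x^3 + 5130x^2 + 20475x + 32769
image of x^6: x^6 + 54x^5 + 945x^4 + 10260x^3 + 61425x^2 + 196614x + 262143
image of x^7: x^7 + 63x^6 + 1323x^5 + 17955x^4 + 143325x^3 + 688149x^2 + 1835001x + 2097153
the matrix is upper triangular; its diagonal is (1, 1, 1, 1, 1, 1, 1, 1)
for a triangular matrix the eigenvalues are the diagonal entries, with algebraic multiplicity their repetition count

λ = 1 (multiplicity 8)


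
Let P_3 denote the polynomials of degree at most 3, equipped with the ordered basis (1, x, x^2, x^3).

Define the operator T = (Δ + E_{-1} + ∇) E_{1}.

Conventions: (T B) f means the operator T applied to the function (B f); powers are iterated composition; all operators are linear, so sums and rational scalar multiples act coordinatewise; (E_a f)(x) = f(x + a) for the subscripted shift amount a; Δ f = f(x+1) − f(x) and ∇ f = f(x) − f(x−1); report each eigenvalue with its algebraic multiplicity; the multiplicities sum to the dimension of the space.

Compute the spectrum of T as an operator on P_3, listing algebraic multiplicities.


λ = 1 (multiplicity 4)

image of 1: 1
image of x: x + 2
image of x^2: x^2 + 4x + 4
image of x^3: x^3 + 6x^2 + 12x + 8
the matrix is upper triangular; its diagonal is (1, 1, 1, 1)
for a triangular matrix the eigenvalues are the diagonal entries, with algebraic multiplicity their repetition count


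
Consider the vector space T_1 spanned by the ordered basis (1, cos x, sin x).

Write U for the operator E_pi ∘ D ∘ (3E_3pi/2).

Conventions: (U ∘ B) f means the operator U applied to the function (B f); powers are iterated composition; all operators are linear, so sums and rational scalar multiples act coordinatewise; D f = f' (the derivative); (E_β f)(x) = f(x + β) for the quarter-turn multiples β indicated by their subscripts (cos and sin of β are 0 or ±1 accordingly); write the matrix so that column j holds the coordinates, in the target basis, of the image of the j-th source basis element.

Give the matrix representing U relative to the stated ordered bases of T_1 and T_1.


image of 1: 0
image of cos x: -3cos x
image of sin x: -3sin x
each image's coordinates form column j of the matrix

the matrix is [[0, 0, 0]; [0, -3, 0]; [0, 0, -3]] (rows listed top to bottom)


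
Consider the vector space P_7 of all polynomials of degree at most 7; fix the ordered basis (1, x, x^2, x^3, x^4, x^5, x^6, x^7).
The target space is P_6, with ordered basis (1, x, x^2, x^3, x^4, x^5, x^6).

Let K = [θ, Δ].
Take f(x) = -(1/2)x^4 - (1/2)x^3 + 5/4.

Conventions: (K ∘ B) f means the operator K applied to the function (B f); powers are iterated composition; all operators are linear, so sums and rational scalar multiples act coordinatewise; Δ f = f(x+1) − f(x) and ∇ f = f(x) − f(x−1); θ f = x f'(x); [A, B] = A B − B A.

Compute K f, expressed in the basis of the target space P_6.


the result is g(x) = 2x^3 + (15/2)x^2 + 9x + 7/2

Δ f = -2x^3 - (9/2)x^2 - (7/2)x - 1
θ Δ f = -6x^3 - 9x^2 - (7/2)x
θ f = -2x^4 - (3/2)x^3
Δ θ f = -8x^3 - (33/2)x^2 - (25/2)x - 7/2
[θ, Δ] f = 2x^3 + (15/2)x^2 + 9x + 7/2


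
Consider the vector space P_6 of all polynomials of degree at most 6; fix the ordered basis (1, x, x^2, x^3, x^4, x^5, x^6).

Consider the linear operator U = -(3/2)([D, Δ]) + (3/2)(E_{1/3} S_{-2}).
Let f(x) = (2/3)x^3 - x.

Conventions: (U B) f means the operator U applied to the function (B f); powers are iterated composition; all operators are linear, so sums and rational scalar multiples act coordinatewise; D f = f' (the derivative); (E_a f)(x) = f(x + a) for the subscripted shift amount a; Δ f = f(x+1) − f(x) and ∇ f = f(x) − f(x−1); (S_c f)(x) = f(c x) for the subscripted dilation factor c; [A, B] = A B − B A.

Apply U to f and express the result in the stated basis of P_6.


Δ f = 2x^2 + 2x - 1/3
D Δ f = 4x + 2
D f = 2x^2 - 1
Δ D f = 4x + 2
[D, Δ] f = 0
(-(3/2)([D, Δ])) f = 0
S_{-2} f = -(16/3)x^3 + 2x
E_{1/3} S_{-2} f = -(16/3)x^3 - (16/3)x^2 + (2/9)x + 38/81
((3/2)(E_{1/3} S_{-2})) f = -8x^3 - 8x^2 + (1/3)x + 19/27
(-(3/2)([D, Δ]) + (3/2)(E_{1/3} S_{-2})) f = -8x^3 - 8x^2 + (1/3)x + 19/27

the image equals g(x) = -8x^3 - 8x^2 + (1/3)x + 19/27


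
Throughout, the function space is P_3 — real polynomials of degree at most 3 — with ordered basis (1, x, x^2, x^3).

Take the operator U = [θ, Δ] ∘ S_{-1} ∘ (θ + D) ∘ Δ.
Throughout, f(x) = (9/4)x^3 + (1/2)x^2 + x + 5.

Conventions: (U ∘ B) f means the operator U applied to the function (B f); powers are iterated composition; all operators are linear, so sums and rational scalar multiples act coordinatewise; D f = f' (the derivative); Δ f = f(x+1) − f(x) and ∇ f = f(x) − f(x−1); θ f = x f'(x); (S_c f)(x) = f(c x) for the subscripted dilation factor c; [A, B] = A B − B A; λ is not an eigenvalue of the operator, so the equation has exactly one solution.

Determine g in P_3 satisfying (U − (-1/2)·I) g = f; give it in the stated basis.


g(x) = (9/2)x^3 + x^2 + 110x + 33

write g with unknown coordinates in the stated basis and equate coefficients in (U − (-1/2)·I) g = f
solving from the highest basis element down gives g = (9/2)x^3 + x^2 + 110x + 33
check: U g = -54x - 23/2
so U g − (-1/2)·g = (9/4)x^3 + (1/2)x^2 + x + 5 = f ✓


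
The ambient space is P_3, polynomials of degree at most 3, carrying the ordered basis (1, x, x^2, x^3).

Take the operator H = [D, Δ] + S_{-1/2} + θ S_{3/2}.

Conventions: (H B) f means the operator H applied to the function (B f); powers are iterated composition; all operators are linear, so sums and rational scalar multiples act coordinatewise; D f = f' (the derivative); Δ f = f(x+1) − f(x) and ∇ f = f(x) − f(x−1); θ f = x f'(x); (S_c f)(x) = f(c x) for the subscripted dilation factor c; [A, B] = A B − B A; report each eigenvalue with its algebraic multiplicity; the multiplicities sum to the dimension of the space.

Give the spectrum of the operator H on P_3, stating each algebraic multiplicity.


image of 1: 1
image of x: x
image of x^2: (19/4)x^2
image of x^3: 10x^3
the matrix is upper triangular; its diagonal is (1, 1, 19/4, 10)
for a triangular matrix the eigenvalues are the diagonal entries, with algebraic multiplicity their repetition count

λ = 1 (multiplicity 2), λ = 19/4 (multiplicity 1), λ = 10 (multiplicity 1)


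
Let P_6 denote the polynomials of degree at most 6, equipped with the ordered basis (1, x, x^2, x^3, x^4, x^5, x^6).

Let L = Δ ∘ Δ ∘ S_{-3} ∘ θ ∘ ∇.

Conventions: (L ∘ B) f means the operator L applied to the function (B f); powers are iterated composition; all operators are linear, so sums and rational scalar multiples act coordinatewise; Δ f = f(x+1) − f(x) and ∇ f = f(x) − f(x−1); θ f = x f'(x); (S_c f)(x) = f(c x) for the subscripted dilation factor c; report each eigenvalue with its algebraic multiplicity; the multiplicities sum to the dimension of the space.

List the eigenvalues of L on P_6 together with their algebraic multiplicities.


λ = 0 (multiplicity 7)

image of 1: 0
image of x: 0
image of x^2: 0
image of x^3: 108
image of x^4: -1944x - 2160
image of x^5: 19440x^2 + 43740x + 27900
image of x^6: -145800x^3 - 495720x^2 - 636660x - 297000
the matrix is upper triangular; its diagonal is (0, 0, 0, 0, 0, 0, 0)
for a triangular matrix the eigenvalues are the diagonal entries, with algebraic multiplicity their repetition count


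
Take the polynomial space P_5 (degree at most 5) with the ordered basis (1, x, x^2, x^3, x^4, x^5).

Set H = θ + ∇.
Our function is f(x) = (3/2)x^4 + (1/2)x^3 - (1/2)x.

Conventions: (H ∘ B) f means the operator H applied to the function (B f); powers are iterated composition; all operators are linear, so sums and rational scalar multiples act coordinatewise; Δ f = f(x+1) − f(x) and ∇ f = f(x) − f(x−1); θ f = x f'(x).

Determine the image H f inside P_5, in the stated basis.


the result is g(x) = 6x^4 + (15/2)x^3 - (15/2)x^2 + 4x - 3/2

θ f = 6x^4 + (3/2)x^3 - (1/2)x
∇ f = 6x^3 - (15/2)x^2 + (9/2)x - 3/2
(θ + ∇) f = 6x^4 + (15/2)x^3 - (15/2)x^2 + 4x - 3/2


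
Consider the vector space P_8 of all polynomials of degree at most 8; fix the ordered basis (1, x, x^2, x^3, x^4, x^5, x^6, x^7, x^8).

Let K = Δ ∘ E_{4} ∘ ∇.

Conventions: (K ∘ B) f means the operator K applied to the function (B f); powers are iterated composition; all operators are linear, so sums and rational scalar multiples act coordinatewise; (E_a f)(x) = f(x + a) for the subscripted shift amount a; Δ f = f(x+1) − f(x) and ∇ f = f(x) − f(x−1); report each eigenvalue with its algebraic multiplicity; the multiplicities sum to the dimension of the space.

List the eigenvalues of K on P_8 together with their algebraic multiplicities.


λ = 0 (multiplicity 9)

image of 1: 0
image of x: 0
image of x^2: 2
image of x^3: 6x + 24
image of x^4: 12x^2 + 96x + 194
image of x^5: 20x^3 + 240x^2 + 970x + 1320
image of x^6: 30x^4 + 480x^3 + 2910x^2 + 7920x + 8162
image of x^7: 42x^5 + 840x^4 + 6790x^3 + 27720x^2 + 57134x + 47544
image of x^8: 56x^6 + 1344x^5 + 13580x^4 + 73920x^3 + 228536x^2 + 380352x + 266114
the matrix is upper triangular; its diagonal is (0, 0, 0, 0, 0, 0, 0, 0, 0)
for a triangular matrix the eigenvalues are the diagonal entries, with algebraic multiplicity their repetition count


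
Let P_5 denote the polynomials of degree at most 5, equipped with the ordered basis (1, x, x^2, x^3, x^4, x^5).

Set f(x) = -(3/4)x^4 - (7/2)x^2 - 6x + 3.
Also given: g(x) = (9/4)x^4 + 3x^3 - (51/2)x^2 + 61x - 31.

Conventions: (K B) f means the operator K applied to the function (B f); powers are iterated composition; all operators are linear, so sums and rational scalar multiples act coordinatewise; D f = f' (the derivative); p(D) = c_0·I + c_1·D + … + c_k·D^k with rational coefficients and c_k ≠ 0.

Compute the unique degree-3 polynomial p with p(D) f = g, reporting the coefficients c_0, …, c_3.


D^0 f = -(3/4)x^4 - (7/2)x^2 - 6x + 3
D^1 f = -3x^3 - 7x - 6
D^2 f = -9x^2 - 7
D^3 f = -18x
matching coefficients of g against c_0 f + c_1 Df + … from the top degree down determines the c_i
solution: c_0 = -3, c_1 = -1, c_2 = 4, c_3 = -2

c_0 = -3, c_1 = -1, c_2 = 4, c_3 = -2


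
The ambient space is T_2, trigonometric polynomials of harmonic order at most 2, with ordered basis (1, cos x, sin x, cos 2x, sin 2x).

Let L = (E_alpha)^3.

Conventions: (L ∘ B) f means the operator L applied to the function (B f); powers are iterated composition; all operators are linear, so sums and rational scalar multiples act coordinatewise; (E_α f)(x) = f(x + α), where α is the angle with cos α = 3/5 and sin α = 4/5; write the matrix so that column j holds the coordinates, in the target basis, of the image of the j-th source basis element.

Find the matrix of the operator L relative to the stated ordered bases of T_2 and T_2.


the matrix is [[1, 0, 0, 0, 0]; [0, -117/125, 44/125, 0, 0]; [0, -44/125, -117/125, 0, 0]; [0, 0, 0, 11753/15625, -10296/15625]; [0, 0, 0, 10296/15625, 11753/15625]] (rows listed top to bottom)

image of 1: 1
image of cos x: -(117/125)cos x - (44/125)sin x
image of sin x: (44/125)cos x - (117/125)sin x
image of cos 2x: (11753/15625)cos 2x + (10296/15625)sin 2x
image of sin 2x: -(10296/15625)cos 2x + (11753/15625)sin 2x
each image's coordinates form column j of the matrix


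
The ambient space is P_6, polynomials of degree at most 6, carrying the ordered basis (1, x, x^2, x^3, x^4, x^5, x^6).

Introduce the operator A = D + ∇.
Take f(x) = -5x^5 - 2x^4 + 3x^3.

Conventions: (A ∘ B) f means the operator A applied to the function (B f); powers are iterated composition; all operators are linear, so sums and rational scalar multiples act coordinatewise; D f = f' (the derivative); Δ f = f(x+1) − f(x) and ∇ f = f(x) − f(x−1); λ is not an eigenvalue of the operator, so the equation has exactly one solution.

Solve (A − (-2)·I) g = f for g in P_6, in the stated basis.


the result is g(x) = -(5/2)x^5 + (23/2)x^4 - 57x^3 + 218x^2 - (2203/4)x + 2781/4

write g with unknown coordinates in the stated basis and equate coefficients in (A − (-2)·I) g = f
solving from the highest basis element down gives g = -(5/2)x^5 + (23/2)x^4 - 57x^3 + 218x^2 - (2203/4)x + 2781/4
check: A g = -25x^4 + 117x^3 - 436x^2 + (2203/2)x - 2781/2
so A g − (-2)·g = -5x^5 - 2x^4 + 3x^3 = f ✓


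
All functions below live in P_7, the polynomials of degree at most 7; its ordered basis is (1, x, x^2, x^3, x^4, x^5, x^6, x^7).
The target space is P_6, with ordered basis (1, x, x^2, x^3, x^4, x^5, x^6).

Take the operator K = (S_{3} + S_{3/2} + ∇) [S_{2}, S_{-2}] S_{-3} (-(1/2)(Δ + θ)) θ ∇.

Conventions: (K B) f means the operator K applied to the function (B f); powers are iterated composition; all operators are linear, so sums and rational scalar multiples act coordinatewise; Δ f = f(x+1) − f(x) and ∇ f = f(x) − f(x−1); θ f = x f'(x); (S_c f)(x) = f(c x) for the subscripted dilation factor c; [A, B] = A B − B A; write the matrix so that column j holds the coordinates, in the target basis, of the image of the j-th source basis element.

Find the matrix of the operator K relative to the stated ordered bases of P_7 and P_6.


image of 1: 0
image of x: 0
image of x^2: 0
image of x^3: 0
image of x^4: 0
image of x^5: 0
image of x^6: 0
image of x^7: 0
each image's coordinates form column j of the matrix

the matrix is [[0, 0, 0, 0, 0, 0, 0, 0]; [0, 0, 0, 0, 0, 0, 0, 0]; [0, 0, 0, 0, 0, 0, 0, 0]; [0, 0, 0, 0, 0, 0, 0, 0]; [0, 0, 0, 0, 0, 0, 0, 0]; [0, 0, 0, 0, 0, 0, 0, 0]; [0, 0, 0, 0, 0, 0, 0, 0]] (rows listed top to bottom)


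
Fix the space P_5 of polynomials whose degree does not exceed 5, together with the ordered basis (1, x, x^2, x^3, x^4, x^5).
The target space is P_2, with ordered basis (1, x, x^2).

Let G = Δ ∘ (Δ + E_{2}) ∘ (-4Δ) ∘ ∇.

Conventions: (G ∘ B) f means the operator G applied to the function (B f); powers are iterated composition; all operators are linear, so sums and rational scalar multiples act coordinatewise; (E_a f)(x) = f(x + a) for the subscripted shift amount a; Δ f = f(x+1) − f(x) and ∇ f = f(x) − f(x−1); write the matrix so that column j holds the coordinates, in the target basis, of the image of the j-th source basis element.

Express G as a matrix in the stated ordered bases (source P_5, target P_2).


the matrix is [[0, 0, 0, -24, -336, -2040]; [0, 0, 0, 0, -96, -1680]; [0, 0, 0, 0, 0, -240]] (rows listed top to bottom)

image of 1: 0
image of x: 0
image of x^2: 0
image of x^3: -24
image of x^4: -96x - 336
image of x^5: -240x^2 - 1680x - 2040
each image's coordinates form column j of the matrix


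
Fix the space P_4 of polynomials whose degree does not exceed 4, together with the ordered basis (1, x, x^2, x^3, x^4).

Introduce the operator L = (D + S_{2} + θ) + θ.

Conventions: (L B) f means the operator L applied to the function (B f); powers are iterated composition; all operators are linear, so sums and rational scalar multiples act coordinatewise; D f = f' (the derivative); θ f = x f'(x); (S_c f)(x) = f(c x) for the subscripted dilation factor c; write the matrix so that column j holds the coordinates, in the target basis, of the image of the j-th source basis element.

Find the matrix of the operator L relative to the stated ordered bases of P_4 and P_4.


the matrix is [[1, 1, 0, 0, 0]; [0, 4, 2, 0, 0]; [0, 0, 8, 3, 0]; [0, 0, 0, 14, 4]; [0, 0, 0, 0, 24]] (rows listed top to bottom)

image of 1: 1
image of x: 4x + 1
image of x^2: 8x^2 + 2x
image of x^3: 14x^3 + 3x^2
image of x^4: 24x^4 + 4x^3
each image's coordinates form column j of the matrix


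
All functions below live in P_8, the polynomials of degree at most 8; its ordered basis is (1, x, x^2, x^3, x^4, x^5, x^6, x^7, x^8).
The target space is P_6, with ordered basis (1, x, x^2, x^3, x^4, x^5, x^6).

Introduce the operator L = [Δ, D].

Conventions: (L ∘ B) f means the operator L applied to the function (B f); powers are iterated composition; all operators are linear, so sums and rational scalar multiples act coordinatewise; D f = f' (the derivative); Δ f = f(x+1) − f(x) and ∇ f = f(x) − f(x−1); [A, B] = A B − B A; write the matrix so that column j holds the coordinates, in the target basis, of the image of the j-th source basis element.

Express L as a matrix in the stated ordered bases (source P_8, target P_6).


image of 1: 0
image of x: 0
image of x^2: 0
image of x^3: 0
image of x^4: 0
image of x^5: 0
image of x^6: 0
image of x^7: 0
image of x^8: 0
each image's coordinates form column j of the matrix

the matrix is [[0, 0, 0, 0, 0, 0, 0, 0, 0]; [0, 0, 0, 0, 0, 0, 0, 0, 0]; [0, 0, 0, 0, 0, 0, 0, 0, 0]; [0, 0, 0, 0, 0, 0, 0, 0, 0]; [0, 0, 0, 0, 0, 0, 0, 0, 0]; [0, 0, 0, 0, 0, 0, 0, 0, 0]; [0, 0, 0, 0, 0, 0, 0, 0, 0]] (rows listed top to bottom)


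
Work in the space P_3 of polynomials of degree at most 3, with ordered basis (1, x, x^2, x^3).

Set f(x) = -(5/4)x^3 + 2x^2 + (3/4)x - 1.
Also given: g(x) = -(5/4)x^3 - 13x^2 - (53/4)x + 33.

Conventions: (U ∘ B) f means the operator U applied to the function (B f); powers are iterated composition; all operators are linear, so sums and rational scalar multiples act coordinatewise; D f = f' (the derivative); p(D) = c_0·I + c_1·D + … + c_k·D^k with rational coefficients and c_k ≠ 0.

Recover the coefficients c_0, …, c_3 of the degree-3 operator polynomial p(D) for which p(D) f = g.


c_0 = 1, c_1 = 4, c_2 = 4, c_3 = -2

D^0 f = -(5/4)x^3 + 2x^2 + (3/4)x - 1
D^1 f = -(15/4)x^2 + 4x + 3/4
D^2 f = -(15/2)x + 4
D^3 f = -15/2
matching coefficients of g against c_0 f + c_1 Df + … from the top degree down determines the c_i
solution: c_0 = 1, c_1 = 4, c_2 = 4, c_3 = -2


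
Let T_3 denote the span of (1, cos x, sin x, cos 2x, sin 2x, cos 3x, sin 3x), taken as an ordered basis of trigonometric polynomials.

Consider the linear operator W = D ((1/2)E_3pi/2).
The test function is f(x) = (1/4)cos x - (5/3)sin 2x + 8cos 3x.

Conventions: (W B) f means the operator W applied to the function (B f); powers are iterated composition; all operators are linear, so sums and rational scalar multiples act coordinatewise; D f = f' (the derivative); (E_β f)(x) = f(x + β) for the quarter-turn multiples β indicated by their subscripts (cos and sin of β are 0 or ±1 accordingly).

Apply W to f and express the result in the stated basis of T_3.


g(x) = (1/8)cos x + (5/3)cos 2x - 12cos 3x

E_3pi/2 f = (1/4)sin x + (5/3)sin 2x - 8sin 3x
((1/2)E_3pi/2) f = (1/8)sin x + (5/6)sin 2x - 4sin 3x
D ((1/2)E_3pi/2) f = (1/8)cos x + (5/3)cos 2x - 12cos 3x


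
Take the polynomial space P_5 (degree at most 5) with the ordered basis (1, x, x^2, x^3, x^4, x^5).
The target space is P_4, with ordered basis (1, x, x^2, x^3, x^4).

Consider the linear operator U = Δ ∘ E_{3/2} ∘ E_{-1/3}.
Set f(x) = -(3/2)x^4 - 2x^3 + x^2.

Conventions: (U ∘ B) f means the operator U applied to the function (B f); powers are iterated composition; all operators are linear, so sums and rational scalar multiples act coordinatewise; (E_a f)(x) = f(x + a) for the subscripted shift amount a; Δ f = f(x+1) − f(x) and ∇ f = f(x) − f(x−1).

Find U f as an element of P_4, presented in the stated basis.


E_{-1/3} f = -(3/2)x^4 + 2x^2 - (10/9)x + 1/6
E_{3/2} E_{-1/3} f = -(3/2)x^4 - 9x^3 - (73/4)x^2 - (553/36)x - 147/32
Δ E_{3/2} E_{-1/3} f = -6x^3 - 36x^2 - (139/2)x - 397/9

g(x) = -6x^3 - 36x^2 - (139/2)x - 397/9


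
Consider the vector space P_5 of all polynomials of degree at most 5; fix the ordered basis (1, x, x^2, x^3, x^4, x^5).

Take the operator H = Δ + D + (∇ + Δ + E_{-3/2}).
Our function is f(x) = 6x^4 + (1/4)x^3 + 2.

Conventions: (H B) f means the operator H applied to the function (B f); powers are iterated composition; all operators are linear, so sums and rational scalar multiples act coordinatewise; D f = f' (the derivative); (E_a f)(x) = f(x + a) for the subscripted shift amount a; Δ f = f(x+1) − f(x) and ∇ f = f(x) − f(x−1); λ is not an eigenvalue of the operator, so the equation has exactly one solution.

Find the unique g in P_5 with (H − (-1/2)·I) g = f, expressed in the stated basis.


write g with unknown coordinates in the stated basis and equate coefficients in (H − (-1/2)·I) g = f
solving from the highest basis element down gives g = 4x^4 - (53/2)x^3 + (161/2)x^2 - (1105/12)x - 3053/72
check: H g = 4x^4 + (27/2)x^3 - (161/4)x^2 + (1105/24)x + 3341/144
so H g − (-1/2)·g = 6x^4 + (1/4)x^3 + 2 = f ✓

the image equals g(x) = 4x^4 - (53/2)x^3 + (161/2)x^2 - (1105/12)x - 3053/72


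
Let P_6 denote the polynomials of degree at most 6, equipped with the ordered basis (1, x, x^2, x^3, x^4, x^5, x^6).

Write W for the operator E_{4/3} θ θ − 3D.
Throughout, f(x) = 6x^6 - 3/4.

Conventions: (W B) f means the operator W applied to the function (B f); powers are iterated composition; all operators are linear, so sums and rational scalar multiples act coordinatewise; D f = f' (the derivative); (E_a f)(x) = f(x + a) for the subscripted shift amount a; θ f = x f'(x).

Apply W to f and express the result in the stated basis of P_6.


θ f = 36x^6
θ θ f = 216x^6
E_{4/3} (θ θ) f = 216x^6 + 1728x^5 + 5760x^4 + 10240x^3 + 10240x^2 + (16384/3)x + 32768/27
D f = 36x^5
(-3D) f = -108x^5
(E_{4/3} θ θ − 3D) f = 216x^6 + 1620x^5 + 5760x^4 + 10240x^3 + 10240x^2 + (16384/3)x + 32768/27

the result is g(x) = 216x^6 + 1620x^5 + 5760x^4 + 10240x^3 + 10240x^2 + (16384/3)x + 32768/27


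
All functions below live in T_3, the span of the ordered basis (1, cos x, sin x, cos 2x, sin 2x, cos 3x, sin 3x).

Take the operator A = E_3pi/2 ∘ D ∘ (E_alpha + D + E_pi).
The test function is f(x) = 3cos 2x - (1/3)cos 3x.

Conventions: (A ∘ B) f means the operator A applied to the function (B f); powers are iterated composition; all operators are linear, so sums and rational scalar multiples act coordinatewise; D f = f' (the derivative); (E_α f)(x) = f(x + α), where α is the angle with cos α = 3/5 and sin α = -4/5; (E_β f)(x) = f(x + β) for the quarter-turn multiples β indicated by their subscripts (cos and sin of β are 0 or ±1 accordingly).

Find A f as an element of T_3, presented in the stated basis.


g(x) = (156/25)cos 2x + (108/25)sin 2x - (242/125)cos 3x - (331/125)sin 3x

E_alpha f = -(21/25)cos 2x + (72/25)sin 2x + (39/125)cos 3x - (44/375)sin 3x
D f = -6sin 2x + sin 3x
E_pi f = 3cos 2x + (1/3)cos 3x
(E_alpha + D + E_pi) f = (54/25)cos 2x - (78/25)sin 2x + (242/375)cos 3x + (331/375)sin 3x
D (E_alpha + D + E_pi) f = -(156/25)cos 2x - (108/25)sin 2x + (331/125)cos 3x - (242/125)sin 3x
E_3pi/2 (D ∘ (E_alpha + D + E_pi)) f = (156/25)cos 2x + (108/25)sin 2x - (242/125)cos 3x - (331/125)sin 3x


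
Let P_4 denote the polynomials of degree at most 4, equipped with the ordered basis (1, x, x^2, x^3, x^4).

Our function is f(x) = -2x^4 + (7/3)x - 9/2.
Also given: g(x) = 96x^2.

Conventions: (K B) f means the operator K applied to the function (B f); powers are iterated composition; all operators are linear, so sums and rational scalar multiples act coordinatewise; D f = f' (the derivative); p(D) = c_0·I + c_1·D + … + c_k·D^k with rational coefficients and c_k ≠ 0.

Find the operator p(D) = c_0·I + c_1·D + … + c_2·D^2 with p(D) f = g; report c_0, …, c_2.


D^0 f = -2x^4 + (7/3)x - 9/2
D^1 f = -8x^3 + 7/3
D^2 f = -24x^2
matching coefficients of g against c_0 f + c_1 Df + … from the top degree down determines the c_i
solution: c_0 = 0, c_1 = 0, c_2 = -4

p(D) = -4·D^2, i.e. c_0 = 0, c_1 = 0, c_2 = -4


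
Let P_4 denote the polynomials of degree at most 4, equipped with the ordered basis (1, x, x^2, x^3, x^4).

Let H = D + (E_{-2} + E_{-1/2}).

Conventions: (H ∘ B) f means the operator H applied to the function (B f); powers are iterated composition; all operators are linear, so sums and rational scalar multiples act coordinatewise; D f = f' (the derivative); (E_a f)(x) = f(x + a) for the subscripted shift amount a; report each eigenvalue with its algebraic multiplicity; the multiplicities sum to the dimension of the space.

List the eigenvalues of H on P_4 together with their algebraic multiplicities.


λ = 2 (multiplicity 5)

image of 1: 2
image of x: 2x - 3/2
image of x^2: 2x^2 - 3x + 17/4
image of x^3: 2x^3 - (9/2)x^2 + (51/4)x - 65/8
image of x^4: 2x^4 - 6x^3 + (51/2)x^2 - (65/2)x + 257/16
the matrix is upper triangular; its diagonal is (2, 2, 2, 2, 2)
for a triangular matrix the eigenvalues are the diagonal entries, with algebraic multiplicity their repetition count


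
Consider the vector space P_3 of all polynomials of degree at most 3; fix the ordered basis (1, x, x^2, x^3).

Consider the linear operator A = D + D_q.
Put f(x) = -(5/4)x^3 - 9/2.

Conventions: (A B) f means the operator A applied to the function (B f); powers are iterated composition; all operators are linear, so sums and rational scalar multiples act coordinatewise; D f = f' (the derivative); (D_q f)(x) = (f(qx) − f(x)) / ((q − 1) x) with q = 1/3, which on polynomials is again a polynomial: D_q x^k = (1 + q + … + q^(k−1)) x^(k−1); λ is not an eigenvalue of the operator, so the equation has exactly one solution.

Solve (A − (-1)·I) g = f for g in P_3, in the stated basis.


write g with unknown coordinates in the stated basis and equate coefficients in (A − (-1)·I) g = f
solving from the highest basis element down gives g = -(5/4)x^3 + (50/9)x^2 - (500/27)x + 1757/54
check: A g = -(50/9)x^2 + (500/27)x - 1000/27
so A g − (-1)·g = -(5/4)x^3 - 9/2 = f ✓

g(x) = -(5/4)x^3 + (50/9)x^2 - (500/27)x + 1757/54


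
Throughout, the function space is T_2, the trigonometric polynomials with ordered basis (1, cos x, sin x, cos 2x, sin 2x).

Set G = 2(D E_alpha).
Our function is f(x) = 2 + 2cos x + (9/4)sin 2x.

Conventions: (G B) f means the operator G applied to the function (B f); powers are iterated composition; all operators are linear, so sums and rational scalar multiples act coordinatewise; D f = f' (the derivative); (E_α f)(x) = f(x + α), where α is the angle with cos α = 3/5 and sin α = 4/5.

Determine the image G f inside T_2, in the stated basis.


g(x) = -(16/5)cos x - (12/5)sin x - (63/25)cos 2x - (216/25)sin 2x

E_alpha f = 2 + (6/5)cos x - (8/5)sin x + (54/25)cos 2x - (63/100)sin 2x
D E_alpha f = -(8/5)cos x - (6/5)sin x - (63/50)cos 2x - (108/25)sin 2x
(2(D E_alpha)) f = -(16/5)cos x - (12/5)sin x - (63/25)cos 2x - (216/25)sin 2x


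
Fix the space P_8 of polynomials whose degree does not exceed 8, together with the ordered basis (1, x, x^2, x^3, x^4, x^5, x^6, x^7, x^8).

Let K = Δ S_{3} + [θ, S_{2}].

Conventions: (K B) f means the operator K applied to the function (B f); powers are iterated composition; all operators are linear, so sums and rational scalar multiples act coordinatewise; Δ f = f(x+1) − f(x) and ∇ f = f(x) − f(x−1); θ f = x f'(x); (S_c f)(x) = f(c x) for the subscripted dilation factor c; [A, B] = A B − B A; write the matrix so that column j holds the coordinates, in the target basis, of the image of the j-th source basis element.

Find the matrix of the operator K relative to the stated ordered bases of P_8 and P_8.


image of 1: 0
image of x: 3
image of x^2: 18x + 9
image of x^3: 81x^2 + 81x + 27
image of x^4: 324x^3 + 486x^2 + 324x + 81
image of x^5: 1215x^4 + 2430x^3 + 2430x^2 + 1215x + 243
image of x^6: 4374x^5 + 10935x^4 + 14580x^3 + 10935x^2 + 4374x + 729
image of x^7: 15309x^6 + 45927x^5 + 76545x^4 + 76545x^3 + 45927x^2 + 15309x + 2187
image of x^8: 52488x^7 + 183708x^6 + 367416x^5 + 459270x^4 + 367416x^3 + 183708x^2 + 52488x + 6561
each image's coordinates form column j of the matrix

the matrix is [[0, 3, 9, 27, 81, 243, 729, 2187, 6561]; [0, 0, 18, 81, 324, 1215, 4374, 15309, 52488]; [0, 0, 0, 81, 486, 2430, 10935, 45927, 183708]; [0, 0, 0, 0, 324, 2430, 14580, 76545, 367416]; [0, 0, 0, 0, 0, 1215, 10935, 76545, 459270]; [0, 0, 0, 0, 0, 0, 4374, 45927, 367416]; [0, 0, 0, 0, 0, 0, 0, 15309, 183708]; [0, 0, 0, 0, 0, 0, 0, 0, 52488]; [0, 0, 0, 0, 0, 0, 0, 0, 0]] (rows listed top to bottom)


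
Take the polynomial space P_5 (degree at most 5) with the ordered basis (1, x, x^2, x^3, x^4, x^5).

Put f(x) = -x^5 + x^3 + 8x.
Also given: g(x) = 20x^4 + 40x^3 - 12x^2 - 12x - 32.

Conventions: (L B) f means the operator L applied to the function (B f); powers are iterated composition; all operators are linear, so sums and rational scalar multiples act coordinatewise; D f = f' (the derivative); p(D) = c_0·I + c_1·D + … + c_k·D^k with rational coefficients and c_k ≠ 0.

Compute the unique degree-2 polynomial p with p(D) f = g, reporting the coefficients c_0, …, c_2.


p(D) = -4·D − 2·D^2, i.e. c_0 = 0, c_1 = -4, c_2 = -2

D^0 f = -x^5 + x^3 + 8x
D^1 f = -5x^4 + 3x^2 + 8
D^2 f = -20x^3 + 6x
matching coefficients of g against c_0 f + c_1 Df + … from the top degree down determines the c_i
solution: c_0 = 0, c_1 = -4, c_2 = -2


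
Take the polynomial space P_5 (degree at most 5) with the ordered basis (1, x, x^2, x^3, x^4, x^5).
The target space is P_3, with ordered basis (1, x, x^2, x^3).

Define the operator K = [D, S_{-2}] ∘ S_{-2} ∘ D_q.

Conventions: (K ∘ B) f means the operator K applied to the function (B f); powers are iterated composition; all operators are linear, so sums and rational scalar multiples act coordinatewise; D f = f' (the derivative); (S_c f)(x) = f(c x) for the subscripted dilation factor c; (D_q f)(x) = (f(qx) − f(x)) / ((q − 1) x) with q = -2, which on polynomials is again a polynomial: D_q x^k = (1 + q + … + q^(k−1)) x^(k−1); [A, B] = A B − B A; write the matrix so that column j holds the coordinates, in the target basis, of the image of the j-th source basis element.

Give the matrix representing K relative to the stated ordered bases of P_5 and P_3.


the matrix is [[0, 0, -6, 0, 0, 0]; [0, 0, 0, 144, 0, 0]; [0, 0, 0, 0, -1440, 0]; [0, 0, 0, 0, 0, 16896]] (rows listed top to bottom)

image of 1: 0
image of x: 0
image of x^2: -6
image of x^3: 144x
image of x^4: -1440x^2
image of x^5: 16896x^3
each image's coordinates form column j of the matrix


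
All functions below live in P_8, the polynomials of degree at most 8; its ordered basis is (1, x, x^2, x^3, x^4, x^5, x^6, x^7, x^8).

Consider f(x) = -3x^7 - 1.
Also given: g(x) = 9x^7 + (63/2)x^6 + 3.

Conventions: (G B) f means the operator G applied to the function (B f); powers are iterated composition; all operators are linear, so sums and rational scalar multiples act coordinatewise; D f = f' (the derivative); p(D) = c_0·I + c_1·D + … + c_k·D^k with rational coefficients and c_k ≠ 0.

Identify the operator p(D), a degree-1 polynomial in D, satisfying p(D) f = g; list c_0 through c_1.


p(D) = -3·I − (3/2)·D, i.e. c_0 = -3, c_1 = -3/2

D^0 f = -3x^7 - 1
D^1 f = -21x^6
matching coefficients of g against c_0 f + c_1 Df + … from the top degree down determines the c_i
solution: c_0 = -3, c_1 = -3/2


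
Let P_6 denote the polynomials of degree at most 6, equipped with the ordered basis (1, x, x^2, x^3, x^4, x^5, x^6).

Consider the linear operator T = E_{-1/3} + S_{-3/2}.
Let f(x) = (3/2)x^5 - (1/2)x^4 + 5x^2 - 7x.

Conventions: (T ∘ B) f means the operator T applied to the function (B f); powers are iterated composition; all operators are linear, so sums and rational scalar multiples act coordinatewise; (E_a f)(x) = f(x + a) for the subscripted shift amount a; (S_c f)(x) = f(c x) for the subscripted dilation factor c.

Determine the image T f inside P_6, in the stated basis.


the image equals g(x) = -(633/64)x^5 - (177/32)x^4 + (7/3)x^3 + (553/36)x^2 + (1/3)x + 233/81

E_{-1/3} f = (3/2)x^5 - 3x^4 + (7/3)x^3 + (37/9)x^2 - (61/6)x + 233/81
S_{-3/2} f = -(729/64)x^5 - (81/32)x^4 + (45/4)x^2 + (21/2)x
(E_{-1/3} + S_{-3/2}) f = -(633/64)x^5 - (177/32)x^4 + (7/3)x^3 + (553/36)x^2 + (1/3)x + 233/81


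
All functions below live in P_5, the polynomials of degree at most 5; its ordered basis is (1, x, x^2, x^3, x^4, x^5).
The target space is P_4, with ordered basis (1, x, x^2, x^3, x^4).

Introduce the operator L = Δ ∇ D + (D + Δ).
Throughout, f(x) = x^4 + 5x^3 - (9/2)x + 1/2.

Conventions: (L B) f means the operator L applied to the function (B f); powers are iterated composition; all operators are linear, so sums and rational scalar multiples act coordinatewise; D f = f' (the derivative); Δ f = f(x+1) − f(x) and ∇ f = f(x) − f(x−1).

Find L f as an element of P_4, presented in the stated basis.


the image equals g(x) = 8x^3 + 36x^2 + 43x + 27

D f = 4x^3 + 15x^2 - 9/2
∇ D f = 12x^2 + 18x - 11
Δ ∇ D f = 24x + 30
D f = 4x^3 + 15x^2 - 9/2
Δ f = 4x^3 + 21x^2 + 19x + 3/2
(D + Δ) f = 8x^3 + 36x^2 + 19x - 3
(Δ ∇ D + (D + Δ)) f = 8x^3 + 36x^2 + 43x + 27


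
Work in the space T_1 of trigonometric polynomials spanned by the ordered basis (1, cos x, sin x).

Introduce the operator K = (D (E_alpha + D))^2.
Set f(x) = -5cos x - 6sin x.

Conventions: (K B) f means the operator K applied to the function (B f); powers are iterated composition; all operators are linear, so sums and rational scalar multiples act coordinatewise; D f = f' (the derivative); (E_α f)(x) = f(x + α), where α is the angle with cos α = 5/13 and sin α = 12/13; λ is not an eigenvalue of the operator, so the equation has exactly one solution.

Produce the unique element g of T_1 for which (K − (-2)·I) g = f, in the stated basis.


g(x) = -(3095/2788)cos x - (2189/2788)sin x

write g with unknown coordinates in the stated basis and equate coefficients in (K − (-2)·I) g = f
solving from the highest basis element down gives g = -(3095/2788)cos x - (2189/2788)sin x
check: K g = -(3875/1394)cos x - (6175/1394)sin x
so K g − (-2)·g = -5cos x - 6sin x = f ✓


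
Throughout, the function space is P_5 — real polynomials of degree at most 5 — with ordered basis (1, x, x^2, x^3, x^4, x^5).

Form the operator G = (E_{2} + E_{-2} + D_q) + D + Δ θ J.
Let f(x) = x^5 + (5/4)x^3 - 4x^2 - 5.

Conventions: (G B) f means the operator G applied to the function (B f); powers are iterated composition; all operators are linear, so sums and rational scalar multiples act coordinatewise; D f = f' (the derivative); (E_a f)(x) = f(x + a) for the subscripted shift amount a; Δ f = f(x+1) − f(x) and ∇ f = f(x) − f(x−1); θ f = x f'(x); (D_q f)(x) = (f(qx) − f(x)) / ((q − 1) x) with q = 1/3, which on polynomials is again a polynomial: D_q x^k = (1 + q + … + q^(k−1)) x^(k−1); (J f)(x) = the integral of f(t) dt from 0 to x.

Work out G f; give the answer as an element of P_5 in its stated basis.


E_{2} f = x^5 + 10x^4 + (165/4)x^3 + (167/2)x^2 + 79x + 21
E_{-2} f = x^5 - 10x^4 + (165/4)x^3 - (183/2)x^2 + 111x - 63
D_q f = (121/81)x^4 + (65/36)x^2 - (16/3)x
(E_{2} + E_{-2} + D_q) f = 2x^5 + (121/81)x^4 + (165/2)x^3 - (223/36)x^2 + (554/3)x - 42
D f = 5x^4 + (15/4)x^2 - 8x
J f = (1/6)x^6 + (5/16)x^4 - (4/3)x^3 - 5x
θ J f = x^6 + (5/4)x^4 - 4x^3 - 5x
Δ θ J f = 6x^5 + 15x^4 + 25x^3 + (21/2)x^2 - x - 27/4
((E_{2} + E_{-2} + D_q) + D + Δ θ J) f = 8x^5 + (1741/81)x^4 + (215/2)x^3 + (145/18)x^2 + (527/3)x - 195/4

the result is g(x) = 8x^5 + (1741/81)x^4 + (215/2)x^3 + (145/18)x^2 + (527/3)x - 195/4


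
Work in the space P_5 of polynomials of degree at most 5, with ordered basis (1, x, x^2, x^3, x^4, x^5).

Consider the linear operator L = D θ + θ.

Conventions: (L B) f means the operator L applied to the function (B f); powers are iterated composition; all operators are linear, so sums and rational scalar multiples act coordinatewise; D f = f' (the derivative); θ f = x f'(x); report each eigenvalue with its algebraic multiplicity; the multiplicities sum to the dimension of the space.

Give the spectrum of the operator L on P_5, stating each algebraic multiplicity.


λ = 0 (multiplicity 1), λ = 1 (multiplicity 1), λ = 2 (multiplicity 1), λ = 3 (multiplicity 1), λ = 4 (multiplicity 1), λ = 5 (multiplicity 1)

image of 1: 0
image of x: x + 1
image of x^2: 2x^2 + 4x
image of x^3: 3x^3 + 9x^2
image of x^4: 4x^4 + 16x^3
image of x^5: 5x^5 + 25x^4
the matrix is upper triangular; its diagonal is (0, 1, 2, 3, 4, 5)
for a triangular matrix the eigenvalues are the diagonal entries, with algebraic multiplicity their repetition count


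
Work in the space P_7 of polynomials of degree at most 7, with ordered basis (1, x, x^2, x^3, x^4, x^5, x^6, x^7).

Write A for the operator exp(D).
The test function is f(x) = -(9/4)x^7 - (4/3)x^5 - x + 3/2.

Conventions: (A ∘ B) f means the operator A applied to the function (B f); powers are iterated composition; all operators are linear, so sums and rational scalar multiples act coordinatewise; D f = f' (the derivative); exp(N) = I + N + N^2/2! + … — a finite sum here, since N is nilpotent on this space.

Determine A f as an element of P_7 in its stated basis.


g(x) = -(9/4)x^7 - (63/4)x^6 - (583/12)x^5 - (1025/12)x^4 - (1105/12)x^3 - (727/12)x^2 - (281/12)x - 37/12

order-1 term: -(63/4)x^6 - (20/3)x^4 - 1
order-2 term: -(189/4)x^5 - (40/3)x^3
order-3 term: -(315/4)x^4 - (40/3)x^2
order-4 term: -(315/4)x^3 - (20/3)x
order-5 term: -(189/4)x^2 - 4/3
order-6 term: -(63/4)x
order-7 term: -9/4
the series for exp(D) f terminates at order 7
exp(D) f = -(9/4)x^7 - (63/4)x^6 - (583/12)x^5 - (1025/12)x^4 - (1105/12)x^3 - (727/12)x^2 - (281/12)x - 37/12


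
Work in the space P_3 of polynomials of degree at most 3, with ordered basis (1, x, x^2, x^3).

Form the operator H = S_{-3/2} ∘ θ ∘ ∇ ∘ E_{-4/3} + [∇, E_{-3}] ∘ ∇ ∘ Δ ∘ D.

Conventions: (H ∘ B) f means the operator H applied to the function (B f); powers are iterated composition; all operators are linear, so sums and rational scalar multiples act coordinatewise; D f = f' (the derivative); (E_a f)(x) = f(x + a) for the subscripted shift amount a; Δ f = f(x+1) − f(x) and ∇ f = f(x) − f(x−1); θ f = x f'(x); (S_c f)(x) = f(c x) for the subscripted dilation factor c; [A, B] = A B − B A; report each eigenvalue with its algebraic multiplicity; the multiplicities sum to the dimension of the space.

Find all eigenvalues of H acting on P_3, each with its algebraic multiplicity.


image of 1: 0
image of x: 0
image of x^2: -3x
image of x^3: (27/2)x^2 + (33/2)x
the matrix is upper triangular; its diagonal is (0, 0, 0, 0)
for a triangular matrix the eigenvalues are the diagonal entries, with algebraic multiplicity their repetition count

λ = 0 (multiplicity 4)


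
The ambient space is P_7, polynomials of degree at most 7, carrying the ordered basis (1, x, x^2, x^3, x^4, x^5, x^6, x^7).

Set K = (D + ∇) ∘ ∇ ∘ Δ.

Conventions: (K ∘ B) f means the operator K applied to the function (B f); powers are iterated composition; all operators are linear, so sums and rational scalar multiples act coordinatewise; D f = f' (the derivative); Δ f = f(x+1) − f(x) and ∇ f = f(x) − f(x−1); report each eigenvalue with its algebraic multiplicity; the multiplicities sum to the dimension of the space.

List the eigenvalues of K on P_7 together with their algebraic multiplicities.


image of 1: 0
image of x: 0
image of x^2: 0
image of x^3: 12
image of x^4: 48x - 12
image of x^5: 120x^2 - 60x + 40
image of x^6: 240x^3 - 180x^2 + 240x - 60
image of x^7: 420x^4 - 420x^3 + 840x^2 - 420x + 140
the matrix is upper triangular; its diagonal is (0, 0, 0, 0, 0, 0, 0, 0)
for a triangular matrix the eigenvalues are the diagonal entries, with algebraic multiplicity their repetition count

λ = 0 (multiplicity 8)
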